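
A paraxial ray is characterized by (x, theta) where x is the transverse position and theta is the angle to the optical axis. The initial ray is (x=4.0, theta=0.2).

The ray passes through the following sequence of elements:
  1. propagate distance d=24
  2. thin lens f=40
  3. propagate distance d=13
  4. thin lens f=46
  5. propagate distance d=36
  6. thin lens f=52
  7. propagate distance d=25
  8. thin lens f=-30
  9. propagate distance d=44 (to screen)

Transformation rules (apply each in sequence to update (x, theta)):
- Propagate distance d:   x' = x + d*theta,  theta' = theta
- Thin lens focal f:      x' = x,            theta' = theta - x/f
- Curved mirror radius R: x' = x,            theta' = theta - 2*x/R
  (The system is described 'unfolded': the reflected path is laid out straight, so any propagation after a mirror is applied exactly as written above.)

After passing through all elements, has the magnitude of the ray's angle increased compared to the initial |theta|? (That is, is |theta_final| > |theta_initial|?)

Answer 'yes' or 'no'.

Answer: yes

Derivation:
Initial: x=4.0000 theta=0.2000
After 1 (propagate distance d=24): x=8.8000 theta=0.2000
After 2 (thin lens f=40): x=8.8000 theta=-0.0200
After 3 (propagate distance d=13): x=8.5400 theta=-0.0200
After 4 (thin lens f=46): x=8.5400 theta=-473/2300 (≈-0.2057)
After 5 (propagate distance d=36): x=1307/1150 (≈1.1365) theta=-473/2300 (≈-0.2057)
After 6 (thin lens f=52): x=1307/1150 (≈1.1365) theta=-2721/11960 (≈-0.2275)
After 7 (propagate distance d=25): x=-272161/59800 (≈-4.5512) theta=-2721/11960 (≈-0.2275)
After 8 (thin lens f=-30): x=-272161/59800 (≈-4.5512) theta=-680311/1794000 (≈-0.3792)
After 9 (propagate distance d=44 (to screen)): x=-19049257/897000 (≈-21.2366) theta=-680311/1794000 (≈-0.3792)
|theta_initial|=0.2000 |theta_final|=680311/1794000 (≈0.3792) -> increased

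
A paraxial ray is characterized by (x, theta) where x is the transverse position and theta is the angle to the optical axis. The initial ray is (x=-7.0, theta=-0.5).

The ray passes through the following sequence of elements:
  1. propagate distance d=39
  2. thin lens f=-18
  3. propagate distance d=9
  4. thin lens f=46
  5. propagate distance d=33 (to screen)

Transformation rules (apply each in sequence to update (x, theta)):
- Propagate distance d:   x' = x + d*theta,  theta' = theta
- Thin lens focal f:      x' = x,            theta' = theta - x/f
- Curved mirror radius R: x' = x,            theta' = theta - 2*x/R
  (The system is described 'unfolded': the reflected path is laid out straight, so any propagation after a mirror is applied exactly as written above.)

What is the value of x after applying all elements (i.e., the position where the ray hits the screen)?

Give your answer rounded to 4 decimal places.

Answer: -77.5888

Derivation:
Initial: x=-7.0000 theta=-0.5000
After 1 (propagate distance d=39): x=-26.5000 theta=-0.5000
After 2 (thin lens f=-18): x=-26.5000 theta=-71/36 (≈-1.9722)
After 3 (propagate distance d=9): x=-44.2500 theta=-71/36 (≈-1.9722)
After 4 (thin lens f=46): x=-44.2500 theta=-1673/1656 (≈-1.0103)
After 5 (propagate distance d=33 (to screen)): x=-42829/552 (≈-77.5888) theta=-1673/1656 (≈-1.0103)
Rounded to 4 decimal places: x = -77.5888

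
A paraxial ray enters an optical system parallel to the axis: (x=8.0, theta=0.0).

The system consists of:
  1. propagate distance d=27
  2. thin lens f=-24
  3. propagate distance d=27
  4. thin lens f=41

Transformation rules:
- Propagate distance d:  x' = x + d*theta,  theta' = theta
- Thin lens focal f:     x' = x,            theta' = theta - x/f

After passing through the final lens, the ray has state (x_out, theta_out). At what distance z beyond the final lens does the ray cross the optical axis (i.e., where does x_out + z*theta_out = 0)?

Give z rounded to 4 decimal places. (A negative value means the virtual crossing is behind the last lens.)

Initial: x=8.0000 theta=0.0000
After 1 (propagate distance d=27): x=8.0000 theta=0.0000
After 2 (thin lens f=-24): x=8.0000 theta=1/3 (≈0.3333)
After 3 (propagate distance d=27): x=17.0000 theta=1/3 (≈0.3333)
After 4 (thin lens f=41): x=17.0000 theta=-10/123 (≈-0.0813)
z_focus = -x_out/theta_out = -(17.0000)/(-10/123) = 209.1000
Rounded to 4 decimal places: z = 209.1000

Answer: 209.1000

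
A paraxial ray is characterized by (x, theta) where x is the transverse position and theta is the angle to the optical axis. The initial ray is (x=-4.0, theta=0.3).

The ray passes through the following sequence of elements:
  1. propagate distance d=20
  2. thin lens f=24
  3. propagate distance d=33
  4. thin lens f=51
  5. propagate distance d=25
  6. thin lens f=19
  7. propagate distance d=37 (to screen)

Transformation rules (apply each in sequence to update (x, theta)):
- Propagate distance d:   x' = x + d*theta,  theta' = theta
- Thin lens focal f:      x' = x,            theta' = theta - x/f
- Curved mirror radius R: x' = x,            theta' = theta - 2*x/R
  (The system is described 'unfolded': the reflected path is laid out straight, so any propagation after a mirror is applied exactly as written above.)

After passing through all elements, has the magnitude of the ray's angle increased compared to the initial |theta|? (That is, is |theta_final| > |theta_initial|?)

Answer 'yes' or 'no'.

Answer: yes

Derivation:
Initial: x=-4.0000 theta=0.3000
After 1 (propagate distance d=20): x=2.0000 theta=0.3000
After 2 (thin lens f=24): x=2.0000 theta=13/60 (≈0.2167)
After 3 (propagate distance d=33): x=9.1500 theta=13/60 (≈0.2167)
After 4 (thin lens f=51): x=9.1500 theta=19/510 (≈0.0373)
After 5 (propagate distance d=25): x=10283/1020 (≈10.0814) theta=19/510 (≈0.0373)
After 6 (thin lens f=19): x=10283/1020 (≈10.0814) theta=-3187/6460 (≈-0.4933)
After 7 (propagate distance d=37 (to screen)): x=-7919/969 (≈-8.1723) theta=-3187/6460 (≈-0.4933)
|theta_initial|=0.3000 |theta_final|=3187/6460 (≈0.4933) -> increased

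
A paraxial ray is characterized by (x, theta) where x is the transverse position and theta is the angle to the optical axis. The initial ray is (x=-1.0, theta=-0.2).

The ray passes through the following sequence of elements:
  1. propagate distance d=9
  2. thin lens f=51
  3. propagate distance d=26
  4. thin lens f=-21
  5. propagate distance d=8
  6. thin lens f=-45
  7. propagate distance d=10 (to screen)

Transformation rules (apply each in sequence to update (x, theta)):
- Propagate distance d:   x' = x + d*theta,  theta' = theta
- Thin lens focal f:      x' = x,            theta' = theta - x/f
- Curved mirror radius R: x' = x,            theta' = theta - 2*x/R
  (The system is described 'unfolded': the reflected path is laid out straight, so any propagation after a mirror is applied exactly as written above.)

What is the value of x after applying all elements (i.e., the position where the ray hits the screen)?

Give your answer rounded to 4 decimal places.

Answer: -17.0929

Derivation:
Initial: x=-1.0000 theta=-0.2000
After 1 (propagate distance d=9): x=-2.8000 theta=-0.2000
After 2 (thin lens f=51): x=-2.8000 theta=-37/255 (≈-0.1451)
After 3 (propagate distance d=26): x=-1676/255 (≈-6.5725) theta=-37/255 (≈-0.1451)
After 4 (thin lens f=-21): x=-1676/255 (≈-6.5725) theta=-2453/5355 (≈-0.4581)
After 5 (propagate distance d=8): x=-10964/1071 (≈-10.2372) theta=-2453/5355 (≈-0.4581)
After 6 (thin lens f=-45): x=-10964/1071 (≈-10.2372) theta=-33041/48195 (≈-0.6856)
After 7 (propagate distance d=10 (to screen)): x=-164758/9639 (≈-17.0929) theta=-33041/48195 (≈-0.6856)
Rounded to 4 decimal places: x = -17.0929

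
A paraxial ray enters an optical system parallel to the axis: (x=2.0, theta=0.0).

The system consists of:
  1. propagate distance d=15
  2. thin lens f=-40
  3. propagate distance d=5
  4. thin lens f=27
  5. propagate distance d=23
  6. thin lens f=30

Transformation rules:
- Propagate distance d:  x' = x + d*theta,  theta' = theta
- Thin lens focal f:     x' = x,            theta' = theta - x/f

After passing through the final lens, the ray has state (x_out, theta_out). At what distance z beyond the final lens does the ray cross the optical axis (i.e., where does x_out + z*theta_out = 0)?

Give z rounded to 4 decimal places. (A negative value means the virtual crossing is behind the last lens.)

Answer: 17.9195

Derivation:
Initial: x=2.0000 theta=0.0000
After 1 (propagate distance d=15): x=2.0000 theta=0.0000
After 2 (thin lens f=-40): x=2.0000 theta=0.0500
After 3 (propagate distance d=5): x=2.2500 theta=0.0500
After 4 (thin lens f=27): x=2.2500 theta=-1/30 (≈-0.0333)
After 5 (propagate distance d=23): x=89/60 (≈1.4833) theta=-1/30 (≈-0.0333)
After 6 (thin lens f=30): x=89/60 (≈1.4833) theta=-149/1800 (≈-0.0828)
z_focus = -x_out/theta_out = -(89/60)/(-149/1800) = 2670/149 ≈ 17.9195
Rounded to 4 decimal places: z = 17.9195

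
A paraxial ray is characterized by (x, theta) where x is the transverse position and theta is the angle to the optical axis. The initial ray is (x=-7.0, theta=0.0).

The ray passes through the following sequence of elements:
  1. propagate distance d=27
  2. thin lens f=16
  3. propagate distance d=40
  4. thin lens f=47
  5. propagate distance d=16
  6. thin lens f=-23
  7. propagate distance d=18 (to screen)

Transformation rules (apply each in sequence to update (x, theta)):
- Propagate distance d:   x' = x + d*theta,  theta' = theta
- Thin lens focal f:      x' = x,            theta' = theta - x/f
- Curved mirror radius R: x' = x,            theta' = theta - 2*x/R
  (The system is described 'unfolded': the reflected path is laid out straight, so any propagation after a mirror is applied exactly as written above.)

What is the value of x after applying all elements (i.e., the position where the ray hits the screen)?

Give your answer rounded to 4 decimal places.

Answer: 28.6775

Derivation:
Initial: x=-7.0000 theta=0.0000
After 1 (propagate distance d=27): x=-7.0000 theta=0.0000
After 2 (thin lens f=16): x=-7.0000 theta=0.4375
After 3 (propagate distance d=40): x=10.5000 theta=0.4375
After 4 (thin lens f=47): x=10.5000 theta=161/752 (≈0.2141)
After 5 (propagate distance d=16): x=1309/94 (≈13.9255) theta=161/752 (≈0.2141)
After 6 (thin lens f=-23): x=1309/94 (≈13.9255) theta=14175/17296 (≈0.8196)
After 7 (propagate distance d=18 (to screen)): x=248003/8648 (≈28.6775) theta=14175/17296 (≈0.8196)
Rounded to 4 decimal places: x = 28.6775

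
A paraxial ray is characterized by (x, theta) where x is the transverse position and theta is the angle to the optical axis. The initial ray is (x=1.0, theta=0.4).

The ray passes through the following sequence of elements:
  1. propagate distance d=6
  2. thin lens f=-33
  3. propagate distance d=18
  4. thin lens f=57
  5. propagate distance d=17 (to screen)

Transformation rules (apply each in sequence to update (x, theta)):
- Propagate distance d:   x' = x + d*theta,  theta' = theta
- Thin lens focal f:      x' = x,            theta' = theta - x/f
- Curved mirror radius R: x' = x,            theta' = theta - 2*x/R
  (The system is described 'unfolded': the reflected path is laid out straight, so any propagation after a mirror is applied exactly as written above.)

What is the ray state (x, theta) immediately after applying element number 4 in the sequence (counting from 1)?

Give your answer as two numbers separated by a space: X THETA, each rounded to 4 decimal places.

Initial: x=1.0000 theta=0.4000
After 1 (propagate distance d=6): x=3.4000 theta=0.4000
After 2 (thin lens f=-33): x=3.4000 theta=83/165 (≈0.5030)
After 3 (propagate distance d=18): x=137/11 (≈12.4545) theta=83/165 (≈0.5030)
After 4 (thin lens f=57): x=137/11 (≈12.4545) theta=892/3135 (≈0.2845)
Rounded to 4 decimal places: x = 12.4545, theta = 0.2845

Answer: 12.4545 0.2845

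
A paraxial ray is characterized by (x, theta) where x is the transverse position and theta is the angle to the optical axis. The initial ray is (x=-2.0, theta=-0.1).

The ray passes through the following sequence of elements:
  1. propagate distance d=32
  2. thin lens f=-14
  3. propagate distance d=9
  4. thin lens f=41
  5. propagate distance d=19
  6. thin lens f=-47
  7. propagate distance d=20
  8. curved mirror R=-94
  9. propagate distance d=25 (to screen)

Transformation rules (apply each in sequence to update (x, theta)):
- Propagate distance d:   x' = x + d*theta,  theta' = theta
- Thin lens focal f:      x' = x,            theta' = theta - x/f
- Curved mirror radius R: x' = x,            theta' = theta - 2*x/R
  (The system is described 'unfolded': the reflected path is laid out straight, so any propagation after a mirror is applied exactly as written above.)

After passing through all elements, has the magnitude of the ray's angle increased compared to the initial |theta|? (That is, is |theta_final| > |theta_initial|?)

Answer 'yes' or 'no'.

Answer: yes

Derivation:
Initial: x=-2.0000 theta=-0.1000
After 1 (propagate distance d=32): x=-5.2000 theta=-0.1000
After 2 (thin lens f=-14): x=-5.2000 theta=-33/70 (≈-0.4714)
After 3 (propagate distance d=9): x=-661/70 (≈-9.4429) theta=-33/70 (≈-0.4714)
After 4 (thin lens f=41): x=-661/70 (≈-9.4429) theta=-346/1435 (≈-0.2411)
After 5 (propagate distance d=19): x=-40249/2870 (≈-14.0240) theta=-346/1435 (≈-0.2411)
After 6 (thin lens f=-47): x=-40249/2870 (≈-14.0240) theta=-72773/134890 (≈-0.5395)
After 7 (propagate distance d=20): x=-3347163/134890 (≈-24.8140) theta=-72773/134890 (≈-0.5395)
After 8 (curved mirror R=-94): x=-3347163/134890 (≈-24.8140) theta=-3383747/3169915 (≈-1.0675)
After 9 (propagate distance d=25 (to screen)): x=-326504011/6339830 (≈-51.5004) theta=-3383747/3169915 (≈-1.0675)
|theta_initial|=0.1000 |theta_final|=3383747/3169915 (≈1.0675) -> increased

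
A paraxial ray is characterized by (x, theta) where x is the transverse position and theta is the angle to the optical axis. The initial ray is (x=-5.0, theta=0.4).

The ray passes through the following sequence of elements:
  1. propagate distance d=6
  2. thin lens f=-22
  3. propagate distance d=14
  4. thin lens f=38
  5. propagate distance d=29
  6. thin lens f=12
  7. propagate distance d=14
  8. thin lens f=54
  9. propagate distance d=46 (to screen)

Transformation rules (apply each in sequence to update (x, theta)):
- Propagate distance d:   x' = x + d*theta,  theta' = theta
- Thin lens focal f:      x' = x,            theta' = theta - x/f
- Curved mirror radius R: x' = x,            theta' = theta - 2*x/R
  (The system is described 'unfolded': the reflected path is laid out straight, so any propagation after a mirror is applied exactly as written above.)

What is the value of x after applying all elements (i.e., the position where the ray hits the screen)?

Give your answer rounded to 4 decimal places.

Initial: x=-5.0000 theta=0.4000
After 1 (propagate distance d=6): x=-2.6000 theta=0.4000
After 2 (thin lens f=-22): x=-2.6000 theta=31/110 (≈0.2818)
After 3 (propagate distance d=14): x=74/55 (≈1.3455) theta=31/110 (≈0.2818)
After 4 (thin lens f=38): x=74/55 (≈1.3455) theta=103/418 (≈0.2464)
After 5 (propagate distance d=29): x=17747/2090 (≈8.4914) theta=103/418 (≈0.2464)
After 6 (thin lens f=12): x=17747/2090 (≈8.4914) theta=-11567/25080 (≈-0.4612)
After 7 (propagate distance d=14): x=25513/12540 (≈2.0345) theta=-11567/25080 (≈-0.4612)
After 8 (thin lens f=54): x=25513/12540 (≈2.0345) theta=-168911/338580 (≈-0.4989)
After 9 (propagate distance d=46 (to screen)): x=-1416211/67716 (≈-20.9140) theta=-168911/338580 (≈-0.4989)
Rounded to 4 decimal places: x = -20.9140

Answer: -20.9140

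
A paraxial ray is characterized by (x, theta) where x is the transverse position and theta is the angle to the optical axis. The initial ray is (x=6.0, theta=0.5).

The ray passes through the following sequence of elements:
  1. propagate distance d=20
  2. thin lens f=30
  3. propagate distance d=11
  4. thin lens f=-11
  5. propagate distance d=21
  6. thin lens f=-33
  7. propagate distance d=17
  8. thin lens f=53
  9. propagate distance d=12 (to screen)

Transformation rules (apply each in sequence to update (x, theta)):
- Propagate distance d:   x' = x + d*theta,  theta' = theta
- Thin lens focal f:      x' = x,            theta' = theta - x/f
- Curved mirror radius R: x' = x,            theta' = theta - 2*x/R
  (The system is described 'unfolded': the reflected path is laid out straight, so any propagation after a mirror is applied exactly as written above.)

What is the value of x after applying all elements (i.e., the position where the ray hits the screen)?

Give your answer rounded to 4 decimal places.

Initial: x=6.0000 theta=0.5000
After 1 (propagate distance d=20): x=16.0000 theta=0.5000
After 2 (thin lens f=30): x=16.0000 theta=-1/30 (≈-0.0333)
After 3 (propagate distance d=11): x=469/30 (≈15.6333) theta=-1/30 (≈-0.0333)
After 4 (thin lens f=-11): x=469/30 (≈15.6333) theta=229/165 (≈1.3879)
After 5 (propagate distance d=21): x=14777/330 (≈44.7788) theta=229/165 (≈1.3879)
After 6 (thin lens f=-33): x=14777/330 (≈44.7788) theta=29891/10890 (≈2.7448)
After 7 (propagate distance d=17): x=497894/5445 (≈91.4406) theta=29891/10890 (≈2.7448)
After 8 (thin lens f=53): x=497894/5445 (≈91.4406) theta=39229/38478 (≈1.0195)
After 9 (propagate distance d=12 (to screen)): x=29918992/288585 (≈103.6748) theta=39229/38478 (≈1.0195)
Rounded to 4 decimal places: x = 103.6748

Answer: 103.6748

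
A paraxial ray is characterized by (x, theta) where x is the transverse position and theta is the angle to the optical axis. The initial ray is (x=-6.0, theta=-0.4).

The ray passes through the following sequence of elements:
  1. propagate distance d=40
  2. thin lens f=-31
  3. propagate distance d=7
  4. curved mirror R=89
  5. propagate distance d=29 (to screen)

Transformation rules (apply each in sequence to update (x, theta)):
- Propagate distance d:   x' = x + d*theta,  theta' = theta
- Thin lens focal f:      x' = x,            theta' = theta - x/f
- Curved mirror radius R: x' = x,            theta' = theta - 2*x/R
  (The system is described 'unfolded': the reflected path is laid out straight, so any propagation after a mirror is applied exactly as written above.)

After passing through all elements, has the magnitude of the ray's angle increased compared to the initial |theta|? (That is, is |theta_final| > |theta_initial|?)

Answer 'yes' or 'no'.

Initial: x=-6.0000 theta=-0.4000
After 1 (propagate distance d=40): x=-22.0000 theta=-0.4000
After 2 (thin lens f=-31): x=-22.0000 theta=-172/155 (≈-1.1097)
After 3 (propagate distance d=7): x=-4614/155 (≈-29.7677) theta=-172/155 (≈-1.1097)
After 4 (curved mirror R=89): x=-4614/155 (≈-29.7677) theta=-1216/2759 (≈-0.4407)
After 5 (propagate distance d=29 (to screen)): x=-586966/13795 (≈-42.5492) theta=-1216/2759 (≈-0.4407)
|theta_initial|=0.4000 |theta_final|=1216/2759 (≈0.4407) -> increased

Answer: yes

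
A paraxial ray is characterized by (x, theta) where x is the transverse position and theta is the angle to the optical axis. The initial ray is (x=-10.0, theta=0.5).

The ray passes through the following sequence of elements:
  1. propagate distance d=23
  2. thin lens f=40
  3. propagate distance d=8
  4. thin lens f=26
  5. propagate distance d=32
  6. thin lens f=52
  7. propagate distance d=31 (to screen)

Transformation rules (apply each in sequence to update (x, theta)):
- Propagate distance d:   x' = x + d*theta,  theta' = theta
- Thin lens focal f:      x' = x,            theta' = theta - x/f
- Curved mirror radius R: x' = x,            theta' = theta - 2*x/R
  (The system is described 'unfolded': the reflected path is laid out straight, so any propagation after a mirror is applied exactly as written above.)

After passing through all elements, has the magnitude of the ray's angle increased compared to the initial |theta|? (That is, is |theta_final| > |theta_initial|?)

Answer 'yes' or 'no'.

Initial: x=-10.0000 theta=0.5000
After 1 (propagate distance d=23): x=1.5000 theta=0.5000
After 2 (thin lens f=40): x=1.5000 theta=0.4625
After 3 (propagate distance d=8): x=5.2000 theta=0.4625
After 4 (thin lens f=26): x=5.2000 theta=0.2625
After 5 (propagate distance d=32): x=13.6000 theta=0.2625
After 6 (thin lens f=52): x=13.6000 theta=1/1040 (≈0.0010)
After 7 (propagate distance d=31 (to screen)): x=2835/208 (≈13.6298) theta=1/1040 (≈0.0010)
|theta_initial|=0.5000 |theta_final|=1/1040 (≈0.0010) -> not increased

Answer: no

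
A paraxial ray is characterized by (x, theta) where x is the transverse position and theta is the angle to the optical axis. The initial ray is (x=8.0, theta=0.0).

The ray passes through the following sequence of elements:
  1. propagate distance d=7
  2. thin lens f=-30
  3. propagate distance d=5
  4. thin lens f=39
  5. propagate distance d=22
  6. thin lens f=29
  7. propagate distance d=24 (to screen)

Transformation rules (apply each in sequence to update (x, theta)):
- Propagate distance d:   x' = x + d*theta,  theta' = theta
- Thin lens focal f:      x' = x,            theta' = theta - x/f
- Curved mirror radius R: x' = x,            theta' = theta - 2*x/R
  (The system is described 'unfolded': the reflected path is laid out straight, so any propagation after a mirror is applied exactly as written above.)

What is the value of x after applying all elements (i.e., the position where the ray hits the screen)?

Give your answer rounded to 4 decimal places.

Initial: x=8.0000 theta=0.0000
After 1 (propagate distance d=7): x=8.0000 theta=0.0000
After 2 (thin lens f=-30): x=8.0000 theta=4/15 (≈0.2667)
After 3 (propagate distance d=5): x=28/3 (≈9.3333) theta=4/15 (≈0.2667)
After 4 (thin lens f=39): x=28/3 (≈9.3333) theta=16/585 (≈0.0274)
After 5 (propagate distance d=22): x=5812/585 (≈9.9350) theta=16/585 (≈0.0274)
After 6 (thin lens f=29): x=5812/585 (≈9.9350) theta=-5348/16965 (≈-0.3152)
After 7 (propagate distance d=24 (to screen)): x=3092/1305 (≈2.3693) theta=-5348/16965 (≈-0.3152)
Rounded to 4 decimal places: x = 2.3693

Answer: 2.3693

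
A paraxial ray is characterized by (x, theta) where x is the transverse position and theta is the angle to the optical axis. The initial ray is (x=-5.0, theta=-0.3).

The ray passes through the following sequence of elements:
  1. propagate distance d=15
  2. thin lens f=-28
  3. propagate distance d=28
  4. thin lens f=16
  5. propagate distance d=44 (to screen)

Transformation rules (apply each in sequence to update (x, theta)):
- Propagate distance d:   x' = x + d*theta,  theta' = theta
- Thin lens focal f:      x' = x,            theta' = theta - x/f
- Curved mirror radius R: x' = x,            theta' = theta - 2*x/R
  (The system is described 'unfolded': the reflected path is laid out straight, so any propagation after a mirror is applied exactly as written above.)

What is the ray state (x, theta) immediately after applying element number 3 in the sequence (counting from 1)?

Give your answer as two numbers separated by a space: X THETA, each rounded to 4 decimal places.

Initial: x=-5.0000 theta=-0.3000
After 1 (propagate distance d=15): x=-9.5000 theta=-0.3000
After 2 (thin lens f=-28): x=-9.5000 theta=-179/280 (≈-0.6393)
After 3 (propagate distance d=28): x=-27.4000 theta=-179/280 (≈-0.6393)
Rounded to 4 decimal places: x = -27.4000, theta = -0.6393

Answer: -27.4000 -0.6393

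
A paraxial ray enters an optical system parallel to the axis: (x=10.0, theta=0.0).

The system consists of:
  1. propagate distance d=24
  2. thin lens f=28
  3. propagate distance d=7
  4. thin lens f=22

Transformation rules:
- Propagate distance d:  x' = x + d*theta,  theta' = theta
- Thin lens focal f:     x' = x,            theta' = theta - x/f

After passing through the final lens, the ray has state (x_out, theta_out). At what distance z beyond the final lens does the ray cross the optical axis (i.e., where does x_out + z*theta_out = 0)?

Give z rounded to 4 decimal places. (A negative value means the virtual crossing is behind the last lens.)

Initial: x=10.0000 theta=0.0000
After 1 (propagate distance d=24): x=10.0000 theta=0.0000
After 2 (thin lens f=28): x=10.0000 theta=-5/14 (≈-0.3571)
After 3 (propagate distance d=7): x=7.5000 theta=-5/14 (≈-0.3571)
After 4 (thin lens f=22): x=7.5000 theta=-215/308 (≈-0.6981)
z_focus = -x_out/theta_out = -(7.5000)/(-215/308) = 462/43 ≈ 10.7442
Rounded to 4 decimal places: z = 10.7442

Answer: 10.7442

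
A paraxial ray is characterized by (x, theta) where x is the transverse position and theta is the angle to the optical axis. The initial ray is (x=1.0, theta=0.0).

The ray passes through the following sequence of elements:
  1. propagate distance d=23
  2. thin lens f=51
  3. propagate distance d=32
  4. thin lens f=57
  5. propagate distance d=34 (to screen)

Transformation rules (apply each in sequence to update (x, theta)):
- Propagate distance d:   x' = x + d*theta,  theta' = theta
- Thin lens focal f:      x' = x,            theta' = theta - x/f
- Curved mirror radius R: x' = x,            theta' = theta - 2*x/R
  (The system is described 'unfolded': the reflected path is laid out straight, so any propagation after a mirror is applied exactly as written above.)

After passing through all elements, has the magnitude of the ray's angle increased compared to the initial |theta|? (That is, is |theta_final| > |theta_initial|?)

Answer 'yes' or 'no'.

Answer: yes

Derivation:
Initial: x=1.0000 theta=0.0000
After 1 (propagate distance d=23): x=1.0000 theta=0.0000
After 2 (thin lens f=51): x=1.0000 theta=-1/51 (≈-0.0196)
After 3 (propagate distance d=32): x=19/51 (≈0.3725) theta=-1/51 (≈-0.0196)
After 4 (thin lens f=57): x=19/51 (≈0.3725) theta=-4/153 (≈-0.0261)
After 5 (propagate distance d=34 (to screen)): x=-79/153 (≈-0.5163) theta=-4/153 (≈-0.0261)
|theta_initial|=0.0000 |theta_final|=4/153 (≈0.0261) -> increased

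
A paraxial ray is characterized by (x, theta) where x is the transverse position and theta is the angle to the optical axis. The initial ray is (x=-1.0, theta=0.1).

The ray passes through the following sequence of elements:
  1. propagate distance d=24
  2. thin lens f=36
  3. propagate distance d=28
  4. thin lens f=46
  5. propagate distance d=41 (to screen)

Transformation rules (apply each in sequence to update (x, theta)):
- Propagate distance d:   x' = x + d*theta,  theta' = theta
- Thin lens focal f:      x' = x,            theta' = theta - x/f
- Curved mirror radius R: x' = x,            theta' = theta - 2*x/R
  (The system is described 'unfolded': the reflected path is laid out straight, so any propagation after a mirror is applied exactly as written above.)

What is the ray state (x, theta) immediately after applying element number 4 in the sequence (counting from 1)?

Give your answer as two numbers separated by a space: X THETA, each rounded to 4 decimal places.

Answer: 3.1111 -0.0065

Derivation:
Initial: x=-1.0000 theta=0.1000
After 1 (propagate distance d=24): x=1.4000 theta=0.1000
After 2 (thin lens f=36): x=1.4000 theta=11/180 (≈0.0611)
After 3 (propagate distance d=28): x=28/9 (≈3.1111) theta=11/180 (≈0.0611)
After 4 (thin lens f=46): x=28/9 (≈3.1111) theta=-3/460 (≈-0.0065)
Rounded to 4 decimal places: x = 3.1111, theta = -0.0065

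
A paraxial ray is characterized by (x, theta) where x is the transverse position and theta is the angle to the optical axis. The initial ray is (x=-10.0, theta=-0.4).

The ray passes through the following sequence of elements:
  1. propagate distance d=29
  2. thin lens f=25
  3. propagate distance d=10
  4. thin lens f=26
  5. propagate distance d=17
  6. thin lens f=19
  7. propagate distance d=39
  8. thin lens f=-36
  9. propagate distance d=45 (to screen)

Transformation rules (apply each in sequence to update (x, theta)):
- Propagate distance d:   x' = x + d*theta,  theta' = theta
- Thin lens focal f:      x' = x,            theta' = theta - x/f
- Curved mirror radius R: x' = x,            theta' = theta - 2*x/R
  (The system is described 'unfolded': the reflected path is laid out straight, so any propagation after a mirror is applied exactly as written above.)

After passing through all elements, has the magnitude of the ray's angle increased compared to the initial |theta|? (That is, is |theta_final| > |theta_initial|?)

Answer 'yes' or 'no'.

Answer: yes

Derivation:
Initial: x=-10.0000 theta=-0.4000
After 1 (propagate distance d=29): x=-21.6000 theta=-0.4000
After 2 (thin lens f=25): x=-21.6000 theta=0.4640
After 3 (propagate distance d=10): x=-16.9600 theta=0.4640
After 4 (thin lens f=26): x=-16.9600 theta=1814/1625 (≈1.1163)
After 5 (propagate distance d=17): x=3278/1625 (≈2.0172) theta=1814/1625 (≈1.1163)
After 6 (thin lens f=19): x=3278/1625 (≈2.0172) theta=31188/30875 (≈1.0101)
After 7 (propagate distance d=39): x=1278614/30875 (≈41.4126) theta=31188/30875 (≈1.0101)
After 8 (thin lens f=-36): x=1278614/30875 (≈41.4126) theta=1200691/555750 (≈2.1605)
After 9 (propagate distance d=45 (to screen)): x=8560683/61750 (≈138.6345) theta=1200691/555750 (≈2.1605)
|theta_initial|=0.4000 |theta_final|=1200691/555750 (≈2.1605) -> increased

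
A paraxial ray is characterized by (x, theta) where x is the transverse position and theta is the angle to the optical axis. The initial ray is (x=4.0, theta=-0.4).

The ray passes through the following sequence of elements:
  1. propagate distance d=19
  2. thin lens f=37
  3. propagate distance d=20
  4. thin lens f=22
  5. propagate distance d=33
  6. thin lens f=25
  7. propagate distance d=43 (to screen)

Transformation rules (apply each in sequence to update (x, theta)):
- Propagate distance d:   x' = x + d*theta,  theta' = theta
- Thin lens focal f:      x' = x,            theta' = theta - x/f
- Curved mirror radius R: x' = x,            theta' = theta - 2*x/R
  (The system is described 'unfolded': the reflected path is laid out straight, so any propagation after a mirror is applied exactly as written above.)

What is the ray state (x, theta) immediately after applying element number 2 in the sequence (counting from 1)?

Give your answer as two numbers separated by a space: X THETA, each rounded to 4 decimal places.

Initial: x=4.0000 theta=-0.4000
After 1 (propagate distance d=19): x=-3.6000 theta=-0.4000
After 2 (thin lens f=37): x=-3.6000 theta=-56/185 (≈-0.3027)
Rounded to 4 decimal places: x = -3.6000, theta = -0.3027

Answer: -3.6000 -0.3027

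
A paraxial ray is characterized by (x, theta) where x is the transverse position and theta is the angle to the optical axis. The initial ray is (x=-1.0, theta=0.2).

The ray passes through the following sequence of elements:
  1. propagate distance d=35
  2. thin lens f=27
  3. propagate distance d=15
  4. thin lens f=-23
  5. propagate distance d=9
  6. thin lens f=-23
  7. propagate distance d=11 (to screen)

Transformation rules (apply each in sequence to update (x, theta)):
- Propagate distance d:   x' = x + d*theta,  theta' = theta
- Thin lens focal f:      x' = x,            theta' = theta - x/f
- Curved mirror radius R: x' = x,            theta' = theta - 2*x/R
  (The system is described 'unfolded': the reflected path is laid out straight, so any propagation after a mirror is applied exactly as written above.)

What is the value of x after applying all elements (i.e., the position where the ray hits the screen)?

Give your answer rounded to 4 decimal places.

Initial: x=-1.0000 theta=0.2000
After 1 (propagate distance d=35): x=6.0000 theta=0.2000
After 2 (thin lens f=27): x=6.0000 theta=-1/45 (≈-0.0222)
After 3 (propagate distance d=15): x=17/3 (≈5.6667) theta=-1/45 (≈-0.0222)
After 4 (thin lens f=-23): x=17/3 (≈5.6667) theta=232/1035 (≈0.2242)
After 5 (propagate distance d=9): x=2651/345 (≈7.6841) theta=232/1035 (≈0.2242)
After 6 (thin lens f=-23): x=2651/345 (≈7.6841) theta=13289/23805 (≈0.5582)
After 7 (propagate distance d=11 (to screen)): x=329098/23805 (≈13.8247) theta=13289/23805 (≈0.5582)
Rounded to 4 decimal places: x = 13.8247

Answer: 13.8247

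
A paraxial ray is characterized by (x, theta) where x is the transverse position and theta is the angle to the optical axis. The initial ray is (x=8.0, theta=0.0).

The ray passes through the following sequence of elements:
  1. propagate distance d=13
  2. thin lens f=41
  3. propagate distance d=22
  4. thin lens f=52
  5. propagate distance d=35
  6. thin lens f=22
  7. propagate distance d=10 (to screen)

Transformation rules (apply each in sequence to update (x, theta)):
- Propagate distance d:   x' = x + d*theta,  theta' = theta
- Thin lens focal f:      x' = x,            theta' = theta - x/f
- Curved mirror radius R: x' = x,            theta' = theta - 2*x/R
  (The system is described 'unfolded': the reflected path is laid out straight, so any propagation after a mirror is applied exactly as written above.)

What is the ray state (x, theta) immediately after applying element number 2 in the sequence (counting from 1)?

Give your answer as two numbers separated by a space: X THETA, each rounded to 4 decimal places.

Initial: x=8.0000 theta=0.0000
After 1 (propagate distance d=13): x=8.0000 theta=0.0000
After 2 (thin lens f=41): x=8.0000 theta=-8/41 (≈-0.1951)
Rounded to 4 decimal places: x = 8.0000, theta = -0.1951

Answer: 8.0000 -0.1951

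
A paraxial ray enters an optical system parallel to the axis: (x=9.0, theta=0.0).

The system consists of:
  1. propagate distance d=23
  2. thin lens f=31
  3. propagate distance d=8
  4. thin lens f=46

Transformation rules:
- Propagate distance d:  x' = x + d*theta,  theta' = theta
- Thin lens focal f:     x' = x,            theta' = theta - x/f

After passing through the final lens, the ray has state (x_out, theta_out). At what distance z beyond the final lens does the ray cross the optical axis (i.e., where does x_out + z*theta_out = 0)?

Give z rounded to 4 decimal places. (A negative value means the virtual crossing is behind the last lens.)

Answer: 15.3333

Derivation:
Initial: x=9.0000 theta=0.0000
After 1 (propagate distance d=23): x=9.0000 theta=0.0000
After 2 (thin lens f=31): x=9.0000 theta=-9/31 (≈-0.2903)
After 3 (propagate distance d=8): x=207/31 (≈6.6774) theta=-9/31 (≈-0.2903)
After 4 (thin lens f=46): x=207/31 (≈6.6774) theta=-27/62 (≈-0.4355)
z_focus = -x_out/theta_out = -(207/31)/(-27/62) = 46/3 ≈ 15.3333
Rounded to 4 decimal places: z = 15.3333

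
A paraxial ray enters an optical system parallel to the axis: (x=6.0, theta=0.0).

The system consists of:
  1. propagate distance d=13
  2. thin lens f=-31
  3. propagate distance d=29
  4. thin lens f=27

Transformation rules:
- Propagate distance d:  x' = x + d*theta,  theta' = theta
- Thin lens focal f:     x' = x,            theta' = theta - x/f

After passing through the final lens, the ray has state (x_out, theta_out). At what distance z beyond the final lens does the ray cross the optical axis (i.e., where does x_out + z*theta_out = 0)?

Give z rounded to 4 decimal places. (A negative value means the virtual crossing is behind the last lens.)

Answer: 49.0909

Derivation:
Initial: x=6.0000 theta=0.0000
After 1 (propagate distance d=13): x=6.0000 theta=0.0000
After 2 (thin lens f=-31): x=6.0000 theta=6/31 (≈0.1935)
After 3 (propagate distance d=29): x=360/31 (≈11.6129) theta=6/31 (≈0.1935)
After 4 (thin lens f=27): x=360/31 (≈11.6129) theta=-22/93 (≈-0.2366)
z_focus = -x_out/theta_out = -(360/31)/(-22/93) = 540/11 ≈ 49.0909
Rounded to 4 decimal places: z = 49.0909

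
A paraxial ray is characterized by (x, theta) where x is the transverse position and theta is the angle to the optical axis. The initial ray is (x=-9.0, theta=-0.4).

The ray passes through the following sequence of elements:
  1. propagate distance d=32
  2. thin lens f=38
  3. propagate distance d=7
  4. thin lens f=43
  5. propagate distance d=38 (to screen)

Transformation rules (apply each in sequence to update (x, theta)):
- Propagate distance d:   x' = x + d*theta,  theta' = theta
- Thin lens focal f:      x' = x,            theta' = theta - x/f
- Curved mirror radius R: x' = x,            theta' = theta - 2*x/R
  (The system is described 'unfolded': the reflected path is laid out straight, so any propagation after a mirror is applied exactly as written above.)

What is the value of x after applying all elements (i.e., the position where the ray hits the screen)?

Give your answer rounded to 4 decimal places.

Answer: 4.2065

Derivation:
Initial: x=-9.0000 theta=-0.4000
After 1 (propagate distance d=32): x=-21.8000 theta=-0.4000
After 2 (thin lens f=38): x=-21.8000 theta=33/190 (≈0.1737)
After 3 (propagate distance d=7): x=-3911/190 (≈-20.5842) theta=33/190 (≈0.1737)
After 4 (thin lens f=43): x=-3911/190 (≈-20.5842) theta=533/817 (≈0.6524)
After 5 (propagate distance d=38 (to screen)): x=34367/8170 (≈4.2065) theta=533/817 (≈0.6524)
Rounded to 4 decimal places: x = 4.2065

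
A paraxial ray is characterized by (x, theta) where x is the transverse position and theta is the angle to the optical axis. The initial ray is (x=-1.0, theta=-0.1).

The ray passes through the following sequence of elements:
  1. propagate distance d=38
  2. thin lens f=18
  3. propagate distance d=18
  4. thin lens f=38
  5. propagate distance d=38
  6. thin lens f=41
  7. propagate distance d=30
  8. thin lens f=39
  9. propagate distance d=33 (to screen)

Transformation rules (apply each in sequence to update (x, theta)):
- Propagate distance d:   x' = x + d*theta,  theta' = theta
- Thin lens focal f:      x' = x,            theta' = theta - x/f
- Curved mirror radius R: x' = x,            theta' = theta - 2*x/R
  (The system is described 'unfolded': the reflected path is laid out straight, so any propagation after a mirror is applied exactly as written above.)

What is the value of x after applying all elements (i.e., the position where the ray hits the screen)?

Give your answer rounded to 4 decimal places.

Initial: x=-1.0000 theta=-0.1000
After 1 (propagate distance d=38): x=-4.8000 theta=-0.1000
After 2 (thin lens f=18): x=-4.8000 theta=1/6 (≈0.1667)
After 3 (propagate distance d=18): x=-1.8000 theta=1/6 (≈0.1667)
After 4 (thin lens f=38): x=-1.8000 theta=61/285 (≈0.2140)
After 5 (propagate distance d=38): x=19/3 (≈6.3333) theta=61/285 (≈0.2140)
After 6 (thin lens f=41): x=19/3 (≈6.3333) theta=232/3895 (≈0.0596)
After 7 (propagate distance d=30): x=18977/2337 (≈8.1202) theta=232/3895 (≈0.0596)
After 8 (thin lens f=39): x=18977/2337 (≈8.1202) theta=-67741/455715 (≈-0.1486)
After 9 (propagate distance d=33 (to screen)): x=488354/151905 (≈3.2149) theta=-67741/455715 (≈-0.1486)
Rounded to 4 decimal places: x = 3.2149

Answer: 3.2149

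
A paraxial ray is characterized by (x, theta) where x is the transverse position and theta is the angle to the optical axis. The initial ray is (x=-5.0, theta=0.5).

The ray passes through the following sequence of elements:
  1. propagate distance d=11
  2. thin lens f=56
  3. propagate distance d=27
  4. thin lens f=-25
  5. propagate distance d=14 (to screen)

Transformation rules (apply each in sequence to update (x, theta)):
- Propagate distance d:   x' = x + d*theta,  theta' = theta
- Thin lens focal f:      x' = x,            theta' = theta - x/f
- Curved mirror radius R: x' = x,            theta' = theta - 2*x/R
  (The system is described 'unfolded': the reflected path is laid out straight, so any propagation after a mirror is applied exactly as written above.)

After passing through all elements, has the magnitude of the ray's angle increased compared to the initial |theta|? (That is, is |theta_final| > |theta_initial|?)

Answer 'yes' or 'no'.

Answer: yes

Derivation:
Initial: x=-5.0000 theta=0.5000
After 1 (propagate distance d=11): x=0.5000 theta=0.5000
After 2 (thin lens f=56): x=0.5000 theta=55/112 (≈0.4911)
After 3 (propagate distance d=27): x=1541/112 (≈13.7589) theta=55/112 (≈0.4911)
After 4 (thin lens f=-25): x=1541/112 (≈13.7589) theta=729/700 (≈1.0414)
After 5 (propagate distance d=14 (to screen)): x=79349/2800 (≈28.3389) theta=729/700 (≈1.0414)
|theta_initial|=0.5000 |theta_final|=729/700 (≈1.0414) -> increased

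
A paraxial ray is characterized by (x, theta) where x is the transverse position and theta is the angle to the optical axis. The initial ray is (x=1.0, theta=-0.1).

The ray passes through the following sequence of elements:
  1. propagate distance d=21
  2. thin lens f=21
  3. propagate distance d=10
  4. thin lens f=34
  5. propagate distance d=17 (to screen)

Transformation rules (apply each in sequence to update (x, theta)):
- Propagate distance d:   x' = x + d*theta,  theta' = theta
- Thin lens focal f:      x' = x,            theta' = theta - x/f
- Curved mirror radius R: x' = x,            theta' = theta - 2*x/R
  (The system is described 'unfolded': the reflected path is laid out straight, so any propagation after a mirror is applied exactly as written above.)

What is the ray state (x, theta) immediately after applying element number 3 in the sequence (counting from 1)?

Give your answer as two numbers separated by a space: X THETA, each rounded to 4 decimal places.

Initial: x=1.0000 theta=-0.1000
After 1 (propagate distance d=21): x=-1.1000 theta=-0.1000
After 2 (thin lens f=21): x=-1.1000 theta=-1/21 (≈-0.0476)
After 3 (propagate distance d=10): x=-331/210 (≈-1.5762) theta=-1/21 (≈-0.0476)
Rounded to 4 decimal places: x = -1.5762, theta = -0.0476

Answer: -1.5762 -0.0476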